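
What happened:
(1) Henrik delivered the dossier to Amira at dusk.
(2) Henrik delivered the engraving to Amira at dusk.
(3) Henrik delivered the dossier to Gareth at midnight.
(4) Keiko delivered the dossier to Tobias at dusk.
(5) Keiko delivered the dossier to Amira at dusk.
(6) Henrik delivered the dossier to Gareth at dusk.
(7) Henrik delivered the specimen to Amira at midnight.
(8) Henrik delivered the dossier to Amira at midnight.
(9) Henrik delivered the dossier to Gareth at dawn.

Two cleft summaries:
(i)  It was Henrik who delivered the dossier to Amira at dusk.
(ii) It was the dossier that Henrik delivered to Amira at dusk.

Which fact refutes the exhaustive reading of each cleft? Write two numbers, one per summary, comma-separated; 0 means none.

(i): focus "Henrik". Looking for thing = the dossier, recipient = Amira, setting = at dusk with some other agent — fact (5) has Keiko there. Refuted.
(ii): focus "the dossier". Looking for agent = Henrik, recipient = Amira, setting = at dusk with some other thing — fact (2) has the engraving there. Refuted.

5, 2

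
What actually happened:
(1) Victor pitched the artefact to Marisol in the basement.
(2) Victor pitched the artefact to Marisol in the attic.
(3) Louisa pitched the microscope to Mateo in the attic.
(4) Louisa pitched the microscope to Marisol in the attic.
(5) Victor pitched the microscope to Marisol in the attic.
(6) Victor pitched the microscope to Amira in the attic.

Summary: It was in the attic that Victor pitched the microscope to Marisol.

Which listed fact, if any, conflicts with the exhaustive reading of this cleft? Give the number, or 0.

0

The cleft puts "in the attic" in focus and presupposes the open proposition with agent = Victor, thing = the microscope, recipient = Marisol.
Exhaustivity: in the attic is the only setting satisfying that background.
Every other fact differs from the presupposition on some backgrounded slot, so none challenges the exhaustivity.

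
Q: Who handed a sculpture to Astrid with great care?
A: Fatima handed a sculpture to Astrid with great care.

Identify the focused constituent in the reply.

Fatima

The wh-word "who" asks about the subject (agent).
In the answer, "a sculpture", "to Astrid" and "with great care" are given — repeated from the question.
The constituent filling the subject (agent) gap is "Fatima"; that is the focus and would carry nuclear stress.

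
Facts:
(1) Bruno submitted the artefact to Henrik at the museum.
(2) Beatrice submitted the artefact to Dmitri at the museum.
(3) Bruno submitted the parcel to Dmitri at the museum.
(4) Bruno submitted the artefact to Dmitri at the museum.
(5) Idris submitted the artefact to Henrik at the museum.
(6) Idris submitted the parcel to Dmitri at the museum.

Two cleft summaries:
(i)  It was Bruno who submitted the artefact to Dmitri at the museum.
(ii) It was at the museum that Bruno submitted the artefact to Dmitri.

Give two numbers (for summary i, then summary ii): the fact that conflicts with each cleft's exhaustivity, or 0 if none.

2, 0

(i): focus "Bruno". Looking for same thing, recipient, setting (the artefact / Dmitri / at the museum) with some other agent — fact (2) has Beatrice there. Refuted.
(ii): focus "at the museum". No fact shares same agent, thing, recipient (Bruno / the artefact / Dmitri) with a different setting. 0.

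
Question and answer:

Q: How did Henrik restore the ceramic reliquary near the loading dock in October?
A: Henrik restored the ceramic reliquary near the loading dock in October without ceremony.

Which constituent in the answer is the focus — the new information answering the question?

without ceremony

The wh-word "how" asks about the manner.
In the answer, "Henrik", "the ceramic reliquary", "in October" and "near the loading dock" are given — repeated from the question.
The constituent filling the manner gap is "without ceremony"; that is the focus and would carry nuclear stress.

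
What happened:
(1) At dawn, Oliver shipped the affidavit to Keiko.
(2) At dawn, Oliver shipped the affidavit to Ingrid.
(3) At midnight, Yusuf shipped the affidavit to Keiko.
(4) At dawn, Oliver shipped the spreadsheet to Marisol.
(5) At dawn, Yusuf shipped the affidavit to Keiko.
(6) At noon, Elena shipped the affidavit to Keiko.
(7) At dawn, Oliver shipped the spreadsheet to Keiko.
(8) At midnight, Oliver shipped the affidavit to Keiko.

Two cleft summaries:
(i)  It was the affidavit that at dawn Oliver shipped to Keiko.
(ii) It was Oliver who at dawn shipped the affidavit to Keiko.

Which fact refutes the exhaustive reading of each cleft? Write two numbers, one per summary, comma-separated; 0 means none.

(i): focus "the affidavit". Looking for Oliver as agent and Keiko as recipient and at dawn as setting with some other thing — fact (7) has the spreadsheet there. Refuted.
(ii): focus "Oliver". Looking for the affidavit as thing and Keiko as recipient and at dawn as setting with some other agent — fact (5) has Yusuf there. Refuted.

7, 5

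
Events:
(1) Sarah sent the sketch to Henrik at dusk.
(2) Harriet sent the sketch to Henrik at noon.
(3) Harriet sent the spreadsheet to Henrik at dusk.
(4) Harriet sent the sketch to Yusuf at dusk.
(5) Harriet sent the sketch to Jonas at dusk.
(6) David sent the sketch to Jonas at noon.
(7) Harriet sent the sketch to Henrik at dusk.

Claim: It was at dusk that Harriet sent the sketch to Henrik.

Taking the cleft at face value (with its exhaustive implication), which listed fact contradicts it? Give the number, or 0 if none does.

The cleft puts "at dusk" in focus and presupposes the open proposition with agent = Harriet, thing = the sketch, recipient = Henrik.
Exhaustivity: at dusk is the only setting satisfying that background.
But fact (2) also has agent = Harriet, thing = the sketch, recipient = Henrik, with setting = at noon — so the exhaustive reading fails.

2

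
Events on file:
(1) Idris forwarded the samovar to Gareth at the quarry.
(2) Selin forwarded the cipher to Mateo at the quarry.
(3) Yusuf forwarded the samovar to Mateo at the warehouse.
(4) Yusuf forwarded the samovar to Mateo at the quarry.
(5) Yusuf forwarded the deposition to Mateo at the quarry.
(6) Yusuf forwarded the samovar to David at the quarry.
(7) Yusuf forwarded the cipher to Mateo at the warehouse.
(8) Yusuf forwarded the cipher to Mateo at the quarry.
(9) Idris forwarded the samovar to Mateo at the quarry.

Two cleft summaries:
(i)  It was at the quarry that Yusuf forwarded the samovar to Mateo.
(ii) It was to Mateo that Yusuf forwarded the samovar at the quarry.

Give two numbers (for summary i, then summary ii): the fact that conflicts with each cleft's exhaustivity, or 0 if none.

Summary (i) focuses "at the quarry" (the setting); background agent = Yusuf, thing = the samovar, recipient = Mateo. Fact (3) matches that background with setting = at the warehouse — refutes (i).
Summary (ii) focuses "Mateo" (the recipient); background agent = Yusuf, thing = the samovar, setting = at the quarry. Fact (6) matches that background with recipient = David — refutes (ii).

3, 6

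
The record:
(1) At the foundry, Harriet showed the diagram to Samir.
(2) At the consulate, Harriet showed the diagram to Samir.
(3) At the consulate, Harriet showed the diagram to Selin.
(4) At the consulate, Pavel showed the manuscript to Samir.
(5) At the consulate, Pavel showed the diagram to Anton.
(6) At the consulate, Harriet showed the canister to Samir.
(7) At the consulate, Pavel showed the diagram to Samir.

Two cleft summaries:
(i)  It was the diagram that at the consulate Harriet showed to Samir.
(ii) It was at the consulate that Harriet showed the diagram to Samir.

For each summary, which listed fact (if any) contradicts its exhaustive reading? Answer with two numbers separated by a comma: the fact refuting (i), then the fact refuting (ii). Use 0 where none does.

(i): focus "the diagram". Looking for Harriet as agent and Samir as recipient and at the consulate as setting with some other thing — fact (6) has the canister there. Refuted.
(ii): focus "at the consulate". Looking for Harriet as agent and the diagram as thing and Samir as recipient with some other setting — fact (1) has at the foundry there. Refuted.

6, 1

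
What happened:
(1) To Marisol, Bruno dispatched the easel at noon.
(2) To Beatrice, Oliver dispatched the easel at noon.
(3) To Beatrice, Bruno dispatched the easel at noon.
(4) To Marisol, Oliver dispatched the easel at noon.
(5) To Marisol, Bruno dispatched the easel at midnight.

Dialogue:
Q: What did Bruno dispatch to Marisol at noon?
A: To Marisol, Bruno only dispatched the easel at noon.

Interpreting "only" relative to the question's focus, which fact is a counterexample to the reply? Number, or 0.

0

Answering "What did ...?" puts focus on the thing — here, "the easel".
So "only" ranges over things; the rest (same agent, recipient, setting (Bruno / Marisol / at noon)) is presupposed.
No fact keeps same agent, recipient, setting (Bruno / Marisol / at noon) while changing the thing; every other fact differs on something backgrounded. The reply stands.
(Fact (5) would refute a reading with focus on the setting — but that is not what the question asks.)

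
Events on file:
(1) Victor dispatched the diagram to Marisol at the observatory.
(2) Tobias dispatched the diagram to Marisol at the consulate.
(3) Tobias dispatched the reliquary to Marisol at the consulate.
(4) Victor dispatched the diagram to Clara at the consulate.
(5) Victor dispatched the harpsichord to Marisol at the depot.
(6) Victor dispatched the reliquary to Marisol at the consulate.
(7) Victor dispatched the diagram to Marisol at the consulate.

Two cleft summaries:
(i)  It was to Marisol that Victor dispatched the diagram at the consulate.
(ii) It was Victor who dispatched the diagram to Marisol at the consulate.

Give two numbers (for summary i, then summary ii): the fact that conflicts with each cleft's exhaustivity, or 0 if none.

(i): focus "Marisol". Looking for same agent, thing, setting (Victor / the diagram / at the consulate) with some other recipient — fact (4) has Clara there. Refuted.
(ii): focus "Victor". Looking for same thing, recipient, setting (the diagram / Marisol / at the consulate) with some other agent — fact (2) has Tobias there. Refuted.

4, 2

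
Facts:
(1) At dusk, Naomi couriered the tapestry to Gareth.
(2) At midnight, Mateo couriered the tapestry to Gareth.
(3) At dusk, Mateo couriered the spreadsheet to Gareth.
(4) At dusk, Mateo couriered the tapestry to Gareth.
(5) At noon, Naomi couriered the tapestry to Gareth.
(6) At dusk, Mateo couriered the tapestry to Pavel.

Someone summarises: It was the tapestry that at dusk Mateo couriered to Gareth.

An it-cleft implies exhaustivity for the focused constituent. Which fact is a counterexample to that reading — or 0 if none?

3

The cleft puts "the tapestry" in focus and presupposes the open proposition with same agent, recipient, setting (Mateo / Gareth / at dusk).
The exhaustive reading says no other thing fits that background.
Fact (3) shares the background but with thing = the spreadsheet; exhaustivity is violated.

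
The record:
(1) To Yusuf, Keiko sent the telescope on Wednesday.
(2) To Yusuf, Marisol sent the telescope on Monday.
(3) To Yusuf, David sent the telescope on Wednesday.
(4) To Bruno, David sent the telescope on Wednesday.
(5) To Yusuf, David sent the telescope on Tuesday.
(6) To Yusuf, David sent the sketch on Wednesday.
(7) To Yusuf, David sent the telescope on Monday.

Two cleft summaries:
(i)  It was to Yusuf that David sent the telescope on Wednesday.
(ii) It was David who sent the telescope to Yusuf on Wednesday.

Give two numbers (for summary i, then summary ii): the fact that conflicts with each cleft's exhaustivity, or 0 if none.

(i): focus "Yusuf". Looking for same agent, thing, setting (David / the telescope / on Wednesday) with some other recipient — fact (4) has Bruno there. Refuted.
(ii): focus "David". Looking for same thing, recipient, setting (the telescope / Yusuf / on Wednesday) with some other agent — fact (1) has Keiko there. Refuted.

4, 1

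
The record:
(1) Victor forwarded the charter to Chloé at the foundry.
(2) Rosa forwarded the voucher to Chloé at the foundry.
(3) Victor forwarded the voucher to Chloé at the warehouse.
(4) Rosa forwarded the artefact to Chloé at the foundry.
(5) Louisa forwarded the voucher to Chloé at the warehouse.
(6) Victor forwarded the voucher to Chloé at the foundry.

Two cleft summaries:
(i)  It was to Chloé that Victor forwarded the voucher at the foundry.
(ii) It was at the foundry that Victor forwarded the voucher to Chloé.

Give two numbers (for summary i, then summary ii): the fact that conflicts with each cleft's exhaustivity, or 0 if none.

0, 3

Summary (i) focuses "Chloé" (the recipient); background agent = Victor, thing = the voucher, setting = at the foundry. No fact matches that background with a different recipient, so 0.
Summary (ii) focuses "at the foundry" (the setting); background agent = Victor, thing = the voucher, recipient = Chloé. Fact (3) matches that background with setting = at the warehouse — refutes (ii).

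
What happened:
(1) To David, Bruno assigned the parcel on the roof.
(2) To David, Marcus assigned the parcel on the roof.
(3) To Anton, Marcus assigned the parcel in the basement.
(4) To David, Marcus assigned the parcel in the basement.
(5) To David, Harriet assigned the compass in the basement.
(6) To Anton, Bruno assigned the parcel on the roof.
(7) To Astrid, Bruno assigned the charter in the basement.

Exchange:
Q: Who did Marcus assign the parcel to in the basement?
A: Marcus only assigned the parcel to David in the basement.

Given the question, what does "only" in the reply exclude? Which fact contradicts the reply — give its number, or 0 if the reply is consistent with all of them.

3

Answering "Who did ... to ...?" puts focus on the recipient — here, "David".
"Only" then excludes alternative recipients while the background — Marcus as agent and the parcel as thing and in the basement as setting — is held fixed.
Fact (3) shares the background with a different recipient (Anton) — counterexample.
(Fact (2) would refute a reading with focus on the setting — but that is not what the question asks.)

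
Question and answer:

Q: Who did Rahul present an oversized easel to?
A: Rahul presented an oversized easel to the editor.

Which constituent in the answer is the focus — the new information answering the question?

to the editor

The wh-word "who" asks about the recipient.
In the answer, "Rahul" and "an oversized easel" are given — repeated from the question.
The constituent filling the recipient gap is "to the editor"; that is the focus and would carry nuclear stress.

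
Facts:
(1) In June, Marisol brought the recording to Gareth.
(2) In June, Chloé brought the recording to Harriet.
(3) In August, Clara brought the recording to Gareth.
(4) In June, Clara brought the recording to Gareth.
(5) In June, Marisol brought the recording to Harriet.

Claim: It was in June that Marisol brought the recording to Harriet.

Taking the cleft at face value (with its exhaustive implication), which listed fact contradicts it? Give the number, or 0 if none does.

Focus of the cleft: "in June" (the setting). Presupposed background: agent = Marisol, thing = the recording, recipient = Harriet.
Exhaustivity: in June is the only setting satisfying that background.
Every other fact differs from the presupposition on some backgrounded slot, so none challenges the exhaustivity.

0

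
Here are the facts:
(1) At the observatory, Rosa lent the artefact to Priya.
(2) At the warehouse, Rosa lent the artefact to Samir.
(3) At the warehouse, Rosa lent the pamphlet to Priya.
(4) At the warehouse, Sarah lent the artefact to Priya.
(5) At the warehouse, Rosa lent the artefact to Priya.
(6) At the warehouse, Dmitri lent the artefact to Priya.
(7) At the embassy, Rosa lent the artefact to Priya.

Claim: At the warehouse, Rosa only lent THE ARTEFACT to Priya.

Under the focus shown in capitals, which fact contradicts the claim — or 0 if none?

The capitals mark "the artefact" as focus. So "only" rules out other things, with the rest (agent = Rosa, recipient = Priya, setting = at the warehouse) as background.
Fact (3) shares the background but differs in thing (the pamphlet) — a counterexample.

3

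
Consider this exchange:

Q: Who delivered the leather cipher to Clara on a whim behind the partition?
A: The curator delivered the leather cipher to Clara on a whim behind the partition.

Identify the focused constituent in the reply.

the curator

The wh-word "who" asks about the subject (agent).
In the answer, "the leather cipher", "to Clara", "on a whim" and "behind the partition" are given — repeated from the question.
The constituent filling the subject (agent) gap is "the curator"; that is the focus and would carry nuclear stress.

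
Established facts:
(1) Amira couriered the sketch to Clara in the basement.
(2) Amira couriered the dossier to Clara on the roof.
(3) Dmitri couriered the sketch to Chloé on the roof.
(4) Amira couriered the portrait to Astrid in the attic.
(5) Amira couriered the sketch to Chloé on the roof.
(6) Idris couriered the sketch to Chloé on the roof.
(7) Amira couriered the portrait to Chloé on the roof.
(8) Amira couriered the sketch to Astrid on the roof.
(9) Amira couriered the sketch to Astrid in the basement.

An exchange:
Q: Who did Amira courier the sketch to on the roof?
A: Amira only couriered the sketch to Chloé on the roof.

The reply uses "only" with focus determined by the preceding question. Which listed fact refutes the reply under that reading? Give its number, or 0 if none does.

8

The question "Who did ... to ...?" targets the recipient, so in the reply the focus falls on "Chloé".
"Only" then excludes alternative recipients while the background — same agent, thing, setting (Amira / the sketch / on the roof) — is held fixed.
Fact (8) keeps same agent, thing, setting (Amira / the sketch / on the roof) but has recipient = Astrid; that refutes the reply.
(Fact (7) would refute a reading with focus on the thing — but that is not what the question asks.)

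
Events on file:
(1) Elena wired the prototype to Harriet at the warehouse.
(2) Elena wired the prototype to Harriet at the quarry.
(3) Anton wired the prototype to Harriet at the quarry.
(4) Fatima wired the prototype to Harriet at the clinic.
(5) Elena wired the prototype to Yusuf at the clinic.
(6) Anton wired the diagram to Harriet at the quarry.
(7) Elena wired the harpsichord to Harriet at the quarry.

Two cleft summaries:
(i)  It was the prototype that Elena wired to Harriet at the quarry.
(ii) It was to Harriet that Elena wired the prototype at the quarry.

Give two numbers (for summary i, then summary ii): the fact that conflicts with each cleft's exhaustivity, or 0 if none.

(i): focus "the prototype". Looking for Elena as agent and Harriet as recipient and at the quarry as setting with some other thing — fact (7) has the harpsichord there. Refuted.
(ii): focus "Harriet". No fact shares Elena as agent and the prototype as thing and at the quarry as setting with a different recipient. 0.

7, 0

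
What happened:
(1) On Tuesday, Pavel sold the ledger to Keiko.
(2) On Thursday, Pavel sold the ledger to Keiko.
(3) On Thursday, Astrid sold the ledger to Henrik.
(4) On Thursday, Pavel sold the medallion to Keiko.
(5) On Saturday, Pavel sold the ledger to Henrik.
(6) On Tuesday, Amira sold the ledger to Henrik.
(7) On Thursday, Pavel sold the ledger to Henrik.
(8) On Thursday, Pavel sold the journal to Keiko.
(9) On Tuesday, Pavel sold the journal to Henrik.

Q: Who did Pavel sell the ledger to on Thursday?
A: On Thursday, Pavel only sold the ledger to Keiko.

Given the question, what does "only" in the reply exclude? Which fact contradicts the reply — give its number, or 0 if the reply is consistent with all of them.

7

Answering "Who did ... to ...?" puts focus on the recipient — here, "Keiko".
So "only" ranges over recipients; the rest (agent = Pavel, thing = the ledger, setting = on Thursday) is presupposed.
Fact (7) shares the background with a different recipient (Henrik) — counterexample.
(Fact (1) would refute a reading with focus on the setting — but that is not what the question asks.)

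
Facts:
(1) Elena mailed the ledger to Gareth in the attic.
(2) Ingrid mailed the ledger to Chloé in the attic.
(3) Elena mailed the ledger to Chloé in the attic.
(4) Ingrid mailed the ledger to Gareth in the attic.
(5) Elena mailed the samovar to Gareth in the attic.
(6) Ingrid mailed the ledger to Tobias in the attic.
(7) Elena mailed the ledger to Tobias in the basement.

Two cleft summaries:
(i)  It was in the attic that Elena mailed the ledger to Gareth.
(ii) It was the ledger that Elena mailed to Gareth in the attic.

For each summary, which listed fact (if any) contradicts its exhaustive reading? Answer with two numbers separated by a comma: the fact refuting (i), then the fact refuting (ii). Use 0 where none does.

Summary (i) focuses "in the attic" (the setting); background agent = Elena, thing = the ledger, recipient = Gareth. No fact matches that background with a different setting, so 0.
Summary (ii) focuses "the ledger" (the thing); background agent = Elena, recipient = Gareth, setting = in the attic. Fact (5) matches that background with thing = the samovar — refutes (ii).

0, 5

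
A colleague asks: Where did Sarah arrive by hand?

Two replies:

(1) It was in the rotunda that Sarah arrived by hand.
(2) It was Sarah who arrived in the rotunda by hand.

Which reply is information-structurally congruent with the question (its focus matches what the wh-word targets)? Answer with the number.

The question word "where" targets the location.
Option (1) clefts "in the rotunda" — that matches what the question asks about.
Option (2) clefts "Sarah" — the subject (agent), not what was asked.
So the congruent reply is (1).

1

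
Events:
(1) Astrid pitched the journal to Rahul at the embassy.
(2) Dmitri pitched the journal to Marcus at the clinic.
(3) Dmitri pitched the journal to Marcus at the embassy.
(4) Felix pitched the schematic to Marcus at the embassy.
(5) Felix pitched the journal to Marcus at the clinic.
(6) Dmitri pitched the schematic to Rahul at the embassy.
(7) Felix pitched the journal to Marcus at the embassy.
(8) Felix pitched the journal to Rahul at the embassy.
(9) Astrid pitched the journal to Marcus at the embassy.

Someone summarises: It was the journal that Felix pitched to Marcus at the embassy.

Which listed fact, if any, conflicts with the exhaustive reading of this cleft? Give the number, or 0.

4

Focus of the cleft: "the journal" (the thing). Presupposed background: agent = Felix, recipient = Marcus, setting = at the embassy.
Exhaustivity: the journal is the only thing satisfying that background.
Fact (4) shares the background but with thing = the schematic; exhaustivity is violated.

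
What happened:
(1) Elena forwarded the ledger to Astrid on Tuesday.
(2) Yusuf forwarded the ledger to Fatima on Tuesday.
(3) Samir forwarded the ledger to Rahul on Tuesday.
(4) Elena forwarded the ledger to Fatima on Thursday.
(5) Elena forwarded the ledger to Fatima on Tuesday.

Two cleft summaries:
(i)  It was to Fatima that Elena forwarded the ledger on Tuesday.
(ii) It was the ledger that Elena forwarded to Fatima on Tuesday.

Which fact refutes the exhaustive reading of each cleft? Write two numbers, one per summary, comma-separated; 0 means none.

Summary (i) focuses "Fatima" (the recipient); background agent = Elena, thing = the ledger, setting = on Tuesday. Fact (1) matches that background with recipient = Astrid — refutes (i).
Summary (ii) focuses "the ledger" (the thing); background agent = Elena, recipient = Fatima, setting = on Tuesday. No fact matches that background with a different thing, so 0.

1, 0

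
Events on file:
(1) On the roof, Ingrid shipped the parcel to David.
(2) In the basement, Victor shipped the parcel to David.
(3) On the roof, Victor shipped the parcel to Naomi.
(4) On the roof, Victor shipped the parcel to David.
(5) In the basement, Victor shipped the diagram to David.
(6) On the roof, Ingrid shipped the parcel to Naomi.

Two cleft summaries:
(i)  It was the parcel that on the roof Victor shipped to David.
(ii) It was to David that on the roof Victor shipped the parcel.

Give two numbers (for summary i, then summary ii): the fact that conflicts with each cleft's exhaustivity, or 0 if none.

(i): focus "the parcel". No fact shares agent = Victor, recipient = David, setting = on the roof with a different thing. 0.
(ii): focus "David". Looking for agent = Victor, thing = the parcel, setting = on the roof with some other recipient — fact (3) has Naomi there. Refuted.

0, 3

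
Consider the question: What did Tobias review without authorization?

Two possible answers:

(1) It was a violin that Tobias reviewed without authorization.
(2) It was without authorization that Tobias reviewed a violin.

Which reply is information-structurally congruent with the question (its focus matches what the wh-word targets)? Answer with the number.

The question word "what" targets the direct object.
Option (1) clefts "a violin" — that matches what the question asks about.
Option (2) clefts "without authorization" — the manner, not what was asked.
So the congruent reply is (1).

1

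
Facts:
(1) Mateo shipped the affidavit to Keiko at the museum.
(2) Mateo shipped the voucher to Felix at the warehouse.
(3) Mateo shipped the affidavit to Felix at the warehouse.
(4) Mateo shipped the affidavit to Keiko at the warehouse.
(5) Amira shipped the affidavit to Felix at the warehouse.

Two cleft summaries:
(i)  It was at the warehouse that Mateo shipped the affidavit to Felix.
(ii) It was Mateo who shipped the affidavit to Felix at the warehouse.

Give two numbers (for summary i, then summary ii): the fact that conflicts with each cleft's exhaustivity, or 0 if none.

0, 5

Summary (i) focuses "at the warehouse" (the setting); background agent = Mateo, thing = the affidavit, recipient = Felix. No fact matches that background with a different setting, so 0.
Summary (ii) focuses "Mateo" (the agent); background thing = the affidavit, recipient = Felix, setting = at the warehouse. Fact (5) matches that background with agent = Amira — refutes (ii).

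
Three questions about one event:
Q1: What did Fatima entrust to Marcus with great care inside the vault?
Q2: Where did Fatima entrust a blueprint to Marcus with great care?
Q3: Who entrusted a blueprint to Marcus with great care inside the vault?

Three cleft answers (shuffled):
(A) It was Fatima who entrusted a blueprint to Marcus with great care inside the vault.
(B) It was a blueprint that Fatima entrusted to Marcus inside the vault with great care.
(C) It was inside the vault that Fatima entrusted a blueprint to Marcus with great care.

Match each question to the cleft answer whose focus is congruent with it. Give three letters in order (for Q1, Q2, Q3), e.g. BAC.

Q1 asks about the direct object; cleft (B) focuses "a blueprint", which is the direct object — so Q1 → B.
Q2 asks about the location; cleft (C) focuses "inside the vault", which is the location — so Q2 → C.
Q3 asks about the subject (agent); cleft (A) focuses "Fatima", which is the subject (agent) — so Q3 → A.
Mapping: Q1→B, Q2→C, Q3→A.

BCA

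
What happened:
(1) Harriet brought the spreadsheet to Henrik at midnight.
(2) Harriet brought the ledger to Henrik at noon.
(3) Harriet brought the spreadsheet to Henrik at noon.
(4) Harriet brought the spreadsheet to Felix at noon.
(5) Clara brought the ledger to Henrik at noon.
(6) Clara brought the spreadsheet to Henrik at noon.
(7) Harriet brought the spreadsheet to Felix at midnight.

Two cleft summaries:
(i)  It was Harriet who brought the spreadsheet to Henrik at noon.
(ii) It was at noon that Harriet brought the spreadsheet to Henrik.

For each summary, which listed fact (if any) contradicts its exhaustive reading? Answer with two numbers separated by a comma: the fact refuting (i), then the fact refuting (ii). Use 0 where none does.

6, 1

Summary (i) focuses "Harriet" (the agent); background same thing, recipient, setting (the spreadsheet / Henrik / at noon). Fact (6) matches that background with agent = Clara — refutes (i).
Summary (ii) focuses "at noon" (the setting); background same agent, thing, recipient (Harriet / the spreadsheet / Henrik). Fact (1) matches that background with setting = at midnight — refutes (ii).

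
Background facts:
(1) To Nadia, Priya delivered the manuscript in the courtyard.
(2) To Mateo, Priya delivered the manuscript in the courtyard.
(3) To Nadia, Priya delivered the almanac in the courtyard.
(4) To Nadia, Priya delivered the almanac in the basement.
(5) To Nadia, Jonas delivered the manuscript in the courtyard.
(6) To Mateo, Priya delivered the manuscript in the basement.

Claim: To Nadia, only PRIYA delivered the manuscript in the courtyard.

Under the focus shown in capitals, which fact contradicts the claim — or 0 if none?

The capitals mark "Priya" as focus. So "only" rules out other agents, with the rest (the manuscript as thing and Nadia as recipient and in the courtyard as setting) as background.
Fact (5) shares the background but differs in agent (Jonas) — a counterexample.

5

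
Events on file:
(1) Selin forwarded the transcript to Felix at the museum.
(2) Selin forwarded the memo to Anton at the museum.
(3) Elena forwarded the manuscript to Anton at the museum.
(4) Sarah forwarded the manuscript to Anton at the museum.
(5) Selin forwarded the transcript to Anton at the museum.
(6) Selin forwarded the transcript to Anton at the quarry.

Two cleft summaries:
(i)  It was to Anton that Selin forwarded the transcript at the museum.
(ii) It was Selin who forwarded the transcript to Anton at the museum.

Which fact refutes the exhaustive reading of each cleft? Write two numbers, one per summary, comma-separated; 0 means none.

(i): focus "Anton". Looking for agent = Selin, thing = the transcript, setting = at the museum with some other recipient — fact (1) has Felix there. Refuted.
(ii): focus "Selin". No fact shares thing = the transcript, recipient = Anton, setting = at the museum with a different agent. 0.

1, 0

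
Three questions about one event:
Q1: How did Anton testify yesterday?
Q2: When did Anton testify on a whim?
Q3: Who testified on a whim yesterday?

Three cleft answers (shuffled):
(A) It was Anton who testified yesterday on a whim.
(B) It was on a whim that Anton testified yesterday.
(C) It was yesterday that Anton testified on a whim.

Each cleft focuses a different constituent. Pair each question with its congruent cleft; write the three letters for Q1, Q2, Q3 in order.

Q1 asks about the manner; cleft (B) focuses "on a whim", which is the manner — so Q1 → B.
Q2 asks about the time; cleft (C) focuses "yesterday", which is the time — so Q2 → C.
Q3 asks about the subject (agent); cleft (A) focuses "Anton", which is the subject (agent) — so Q3 → A.
Mapping: Q1→B, Q2→C, Q3→A.

BCA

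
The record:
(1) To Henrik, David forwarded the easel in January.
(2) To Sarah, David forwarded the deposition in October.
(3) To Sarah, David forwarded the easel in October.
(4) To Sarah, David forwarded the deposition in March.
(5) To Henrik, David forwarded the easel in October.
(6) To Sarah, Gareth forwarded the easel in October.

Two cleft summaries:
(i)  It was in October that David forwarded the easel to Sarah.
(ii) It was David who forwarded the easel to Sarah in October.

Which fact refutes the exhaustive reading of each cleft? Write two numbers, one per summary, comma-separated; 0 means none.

0, 6

(i): focus "in October". No fact shares agent = David, thing = the easel, recipient = Sarah with a different setting. 0.
(ii): focus "David". Looking for thing = the easel, recipient = Sarah, setting = in October with some other agent — fact (6) has Gareth there. Refuted.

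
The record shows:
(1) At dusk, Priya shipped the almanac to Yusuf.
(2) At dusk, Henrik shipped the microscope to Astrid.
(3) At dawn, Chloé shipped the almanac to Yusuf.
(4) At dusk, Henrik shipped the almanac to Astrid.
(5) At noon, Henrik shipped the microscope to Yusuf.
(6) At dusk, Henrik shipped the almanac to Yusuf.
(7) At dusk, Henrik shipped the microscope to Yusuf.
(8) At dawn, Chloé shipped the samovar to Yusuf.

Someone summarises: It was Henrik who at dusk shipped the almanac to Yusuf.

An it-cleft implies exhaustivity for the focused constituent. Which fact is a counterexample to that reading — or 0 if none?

The cleft puts "Henrik" in focus and presupposes the open proposition with same thing, recipient, setting (the almanac / Yusuf / at dusk).
Exhaustivity: Henrik is the only agent satisfying that background.
Fact (1) shares the background but with agent = Priya; exhaustivity is violated.

1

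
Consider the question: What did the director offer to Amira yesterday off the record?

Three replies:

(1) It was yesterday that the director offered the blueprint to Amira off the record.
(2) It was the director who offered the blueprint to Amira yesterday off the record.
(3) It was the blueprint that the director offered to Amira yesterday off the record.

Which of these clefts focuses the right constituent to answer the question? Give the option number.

The question word "what" targets the direct object.
Option (1) clefts "yesterday" — the time, not what was asked.
Option (2) clefts "the director" — the subject (agent), not what was asked.
Option (3) clefts "the blueprint" — that matches what the question asks about.
So the congruent reply is (3).

3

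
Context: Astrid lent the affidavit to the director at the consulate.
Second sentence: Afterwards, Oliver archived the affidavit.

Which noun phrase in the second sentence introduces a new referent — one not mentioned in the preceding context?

Oliver

"the affidavit" in the second sentence is given — already mentioned in the context.
"Oliver" has no antecedent in the context; it is discourse-new.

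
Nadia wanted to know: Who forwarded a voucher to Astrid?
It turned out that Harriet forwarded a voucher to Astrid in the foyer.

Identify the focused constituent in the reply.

The wh-word "who" asks about the subject (agent).
In the answer, "a voucher" and "to Astrid" are given — repeated from the question.
"in the foyer" is also new, but it specifies the location, which is not what the question asks about — so it is not the focus.
The constituent filling the subject (agent) gap is "Harriet"; that is the focus.

Harriet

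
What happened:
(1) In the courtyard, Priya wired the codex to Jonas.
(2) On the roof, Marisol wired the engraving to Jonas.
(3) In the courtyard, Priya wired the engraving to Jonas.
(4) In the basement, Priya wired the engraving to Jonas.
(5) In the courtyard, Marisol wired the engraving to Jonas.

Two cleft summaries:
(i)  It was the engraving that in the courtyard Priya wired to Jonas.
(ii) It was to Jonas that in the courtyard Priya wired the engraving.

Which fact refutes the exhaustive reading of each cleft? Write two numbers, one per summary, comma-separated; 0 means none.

1, 0

Summary (i) focuses "the engraving" (the thing); background same agent, recipient, setting (Priya / Jonas / in the courtyard). Fact (1) matches that background with thing = the codex — refutes (i).
Summary (ii) focuses "Jonas" (the recipient); background same agent, thing, setting (Priya / the engraving / in the courtyard). No fact matches that background with a different recipient, so 0.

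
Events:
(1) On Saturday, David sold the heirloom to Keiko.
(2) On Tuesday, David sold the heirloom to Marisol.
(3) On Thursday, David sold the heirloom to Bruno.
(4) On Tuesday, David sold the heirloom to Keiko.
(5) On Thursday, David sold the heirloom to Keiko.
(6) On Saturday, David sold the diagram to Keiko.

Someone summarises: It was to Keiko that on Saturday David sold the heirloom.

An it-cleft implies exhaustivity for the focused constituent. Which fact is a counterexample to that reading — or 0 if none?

0

The cleft puts "Keiko" in focus and presupposes the open proposition with David as agent and the heirloom as thing and on Saturday as setting.
Exhaustivity: Keiko is the only recipient satisfying that background.
Every other fact differs from the presupposition on some backgrounded slot, so none challenges the exhaustivity.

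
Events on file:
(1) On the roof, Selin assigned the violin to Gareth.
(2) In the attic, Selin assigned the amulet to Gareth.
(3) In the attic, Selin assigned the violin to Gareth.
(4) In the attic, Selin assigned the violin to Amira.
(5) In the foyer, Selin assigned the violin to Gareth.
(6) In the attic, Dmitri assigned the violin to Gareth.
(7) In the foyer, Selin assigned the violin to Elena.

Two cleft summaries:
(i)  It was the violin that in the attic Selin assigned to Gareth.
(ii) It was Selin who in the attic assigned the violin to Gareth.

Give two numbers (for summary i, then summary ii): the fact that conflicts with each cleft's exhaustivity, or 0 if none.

Summary (i) focuses "the violin" (the thing); background same agent, recipient, setting (Selin / Gareth / in the attic). Fact (2) matches that background with thing = the amulet — refutes (i).
Summary (ii) focuses "Selin" (the agent); background same thing, recipient, setting (the violin / Gareth / in the attic). Fact (6) matches that background with agent = Dmitri — refutes (ii).

2, 6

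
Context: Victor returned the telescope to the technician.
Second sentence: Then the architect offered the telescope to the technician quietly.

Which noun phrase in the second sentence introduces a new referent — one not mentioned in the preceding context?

"the telescope" and "the technician" in the second sentence are given — already mentioned in the context.
"the architect" has no antecedent in the context; it is discourse-new.

the architect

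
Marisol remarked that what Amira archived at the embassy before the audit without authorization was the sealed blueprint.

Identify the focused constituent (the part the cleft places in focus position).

In a pseudo-cleft "What ... was X", the post-copular constituent X is the focus.
Here the focus is "the sealed blueprint". The backgrounded (presupposed) material includes "Amira", "at the embassy", "before the audit" and "without authorization".

the sealed blueprint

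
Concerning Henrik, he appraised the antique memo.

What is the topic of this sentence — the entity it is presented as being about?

The construction explicitly marks "Henrik" as what the sentence is about — the topic.
The remainder of the clause is the comment (what is said about the topic).

Henrik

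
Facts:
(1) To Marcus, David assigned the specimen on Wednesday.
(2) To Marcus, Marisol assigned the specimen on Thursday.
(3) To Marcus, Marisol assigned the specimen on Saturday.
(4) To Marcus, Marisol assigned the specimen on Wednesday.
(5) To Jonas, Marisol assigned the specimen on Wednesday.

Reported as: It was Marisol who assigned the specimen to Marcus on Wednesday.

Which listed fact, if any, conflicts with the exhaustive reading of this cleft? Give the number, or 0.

Focus of the cleft: "Marisol" (the agent). Presupposed background: the specimen as thing and Marcus as recipient and on Wednesday as setting.
The exhaustive reading says no other agent fits that background.
Fact (1) shares the background but with agent = David; exhaustivity is violated.

1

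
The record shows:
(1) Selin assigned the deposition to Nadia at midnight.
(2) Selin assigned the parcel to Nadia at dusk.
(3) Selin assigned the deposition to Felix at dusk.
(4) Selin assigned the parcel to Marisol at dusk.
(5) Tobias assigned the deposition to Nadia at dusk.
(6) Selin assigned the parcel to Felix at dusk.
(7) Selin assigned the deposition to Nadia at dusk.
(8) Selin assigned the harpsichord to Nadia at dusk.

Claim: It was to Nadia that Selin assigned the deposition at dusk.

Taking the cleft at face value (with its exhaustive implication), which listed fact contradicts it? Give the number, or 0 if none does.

3

The cleft puts "Nadia" in focus and presupposes the open proposition with Selin as agent and the deposition as thing and at dusk as setting.
Exhaustivity: Nadia is the only recipient satisfying that background.
But fact (3) also has Selin as agent and the deposition as thing and at dusk as setting, with recipient = Felix — so the exhaustive reading fails.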